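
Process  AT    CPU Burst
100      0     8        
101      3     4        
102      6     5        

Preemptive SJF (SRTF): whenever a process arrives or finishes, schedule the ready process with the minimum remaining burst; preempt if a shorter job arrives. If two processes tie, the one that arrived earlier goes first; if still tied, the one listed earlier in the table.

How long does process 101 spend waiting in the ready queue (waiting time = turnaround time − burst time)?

0

Timeline: | 100 0-3 | 101 3-7 | 100 7-12 | 102 12-17 |
Completion: 100=12  101=7  102=17
Waiting(101) = turnaround − burst = 4 − 4 = 0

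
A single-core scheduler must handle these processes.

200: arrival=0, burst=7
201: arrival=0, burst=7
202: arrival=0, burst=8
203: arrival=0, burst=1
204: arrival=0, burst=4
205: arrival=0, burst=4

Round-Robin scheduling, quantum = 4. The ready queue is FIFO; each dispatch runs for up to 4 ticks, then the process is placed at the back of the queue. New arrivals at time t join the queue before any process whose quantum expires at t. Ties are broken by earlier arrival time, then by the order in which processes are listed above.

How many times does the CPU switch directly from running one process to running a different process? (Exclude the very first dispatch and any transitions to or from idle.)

Timeline: | 200 0-4 | 201 4-8 | 202 8-12 | 203 12-13 | 204 13-17 | 205 17-21 | 200 21-24 | 201 24-27 | 202 27-31 |
Completion: 200=24  201=27  202=31  203=13  204=17  205=21

8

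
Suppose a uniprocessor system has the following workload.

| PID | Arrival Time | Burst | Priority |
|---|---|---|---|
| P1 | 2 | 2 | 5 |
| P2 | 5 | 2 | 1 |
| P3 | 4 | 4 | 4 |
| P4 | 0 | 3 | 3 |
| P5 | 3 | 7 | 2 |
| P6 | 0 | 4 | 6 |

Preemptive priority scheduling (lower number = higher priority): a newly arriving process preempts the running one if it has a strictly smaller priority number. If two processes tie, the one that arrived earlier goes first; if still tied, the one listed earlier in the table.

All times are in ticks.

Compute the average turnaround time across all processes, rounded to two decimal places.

10.67

Schedule: | P4 0-3 | P5 3-5 | P2 5-7 | P5 7-12 | P3 12-16 | P1 16-18 | P6 18-22 |
Completion: P1=18  P2=7  P3=16  P4=3  P5=12  P6=22
Turnaround (C−A): P1=16  P2=2  P3=12  P4=3  P5=9  P6=22
Turnaround times: P1=16, P2=2, P3=12, P4=3, P5=9, P6=22
Average turnaround = (16+2+12+3+9+22) / 6 = 64/6 = 10.67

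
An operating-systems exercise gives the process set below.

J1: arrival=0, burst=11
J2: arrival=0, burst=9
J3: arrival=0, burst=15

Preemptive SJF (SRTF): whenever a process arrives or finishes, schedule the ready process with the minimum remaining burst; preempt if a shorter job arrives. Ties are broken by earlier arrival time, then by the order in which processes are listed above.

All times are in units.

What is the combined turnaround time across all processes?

64

Gantt: | J2 0-9 | J1 9-20 | J3 20-35 |
Completion: J1=20  J2=9  J3=35
Turnaround = completion − arrival: J1=20, J2=9, J3=35
Total turnaround = 20 + 9 + 35 = 64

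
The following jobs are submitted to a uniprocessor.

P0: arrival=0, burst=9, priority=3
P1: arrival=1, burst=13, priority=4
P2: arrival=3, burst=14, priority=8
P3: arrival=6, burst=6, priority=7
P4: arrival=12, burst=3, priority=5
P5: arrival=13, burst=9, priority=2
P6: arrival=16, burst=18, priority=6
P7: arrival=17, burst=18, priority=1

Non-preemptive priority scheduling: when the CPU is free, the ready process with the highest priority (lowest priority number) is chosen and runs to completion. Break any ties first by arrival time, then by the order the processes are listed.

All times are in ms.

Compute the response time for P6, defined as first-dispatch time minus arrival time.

Timeline: | P0 0-9 | P1 9-22 | P7 22-40 | P5 40-49 | P4 49-52 | P6 52-70 | P3 70-76 | P2 76-90 |
Completion: P0=9  P1=22  P2=90  P3=76  P4=52  P5=49  P6=70  P7=40
Turnaround (C−A): P0=9  P1=21  P2=87  P3=70  P4=40  P5=36  P6=54  P7=23
Response(P6) = first start − arrival = 52 − 16 = 36

36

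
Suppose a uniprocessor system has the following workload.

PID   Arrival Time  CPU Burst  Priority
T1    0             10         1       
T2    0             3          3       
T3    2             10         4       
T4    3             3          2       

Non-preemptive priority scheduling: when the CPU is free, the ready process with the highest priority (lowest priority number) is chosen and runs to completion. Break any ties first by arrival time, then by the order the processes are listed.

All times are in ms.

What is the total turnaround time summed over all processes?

60

Timeline: | T1 0-10 | T4 10-13 | T2 13-16 | T3 16-26 |
Completion: T1=10  T2=16  T3=26  T4=13
Turnaround = completion − arrival: T1=10, T2=16, T3=24, T4=10
Total turnaround = 10 + 16 + 24 + 10 = 60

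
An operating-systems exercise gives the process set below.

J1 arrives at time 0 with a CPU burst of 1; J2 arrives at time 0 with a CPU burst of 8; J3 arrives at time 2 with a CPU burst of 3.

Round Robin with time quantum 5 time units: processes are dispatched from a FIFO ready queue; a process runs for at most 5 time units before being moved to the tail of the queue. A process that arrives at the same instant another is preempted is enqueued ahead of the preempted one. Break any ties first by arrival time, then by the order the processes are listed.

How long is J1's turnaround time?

1

Gantt: | J1 0-1 | J2 1-6 | J3 6-9 | J2 9-12 |
Completion: J1=1  J2=12  J3=9
Turnaround (C−A): J1=1  J2=12  J3=7
Turnaround(J1) = completion − arrival = 1 − 0 = 1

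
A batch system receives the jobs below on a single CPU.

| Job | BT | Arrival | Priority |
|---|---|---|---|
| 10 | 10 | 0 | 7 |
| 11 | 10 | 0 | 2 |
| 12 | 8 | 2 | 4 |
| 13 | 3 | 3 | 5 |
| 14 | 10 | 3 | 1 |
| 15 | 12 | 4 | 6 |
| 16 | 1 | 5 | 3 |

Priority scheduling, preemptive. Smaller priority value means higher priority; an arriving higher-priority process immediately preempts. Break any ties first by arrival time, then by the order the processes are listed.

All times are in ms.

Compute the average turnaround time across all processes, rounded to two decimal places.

28.00

Gantt: | 11 0-3 | 14 3-13 | 11 13-20 | 16 20-21 | 12 21-29 | 13 29-32 | 15 32-44 | 10 44-54 |
Completion: 10=54  11=20  12=29  13=32  14=13  15=44  16=21
Turnaround times: 10=54, 11=20, 12=27, 13=29, 14=10, 15=40, 16=16
Average turnaround = (54+20+27+29+10+40+16) / 7 = 196/7 = 28.00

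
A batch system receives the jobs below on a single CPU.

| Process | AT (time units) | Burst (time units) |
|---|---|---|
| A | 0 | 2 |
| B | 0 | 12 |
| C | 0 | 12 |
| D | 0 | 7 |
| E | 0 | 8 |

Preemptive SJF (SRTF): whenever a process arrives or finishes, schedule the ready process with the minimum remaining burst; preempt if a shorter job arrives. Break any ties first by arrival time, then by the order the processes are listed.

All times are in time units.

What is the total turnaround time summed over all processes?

Gantt: | A 0-2 | D 2-9 | E 9-17 | B 17-29 | C 29-41 |
Completion: A=2  B=29  C=41  D=9  E=17
Turnaround = completion − arrival: A=2, B=29, C=41, D=9, E=17
Total turnaround = 2 + 29 + 41 + 9 + 17 = 98

98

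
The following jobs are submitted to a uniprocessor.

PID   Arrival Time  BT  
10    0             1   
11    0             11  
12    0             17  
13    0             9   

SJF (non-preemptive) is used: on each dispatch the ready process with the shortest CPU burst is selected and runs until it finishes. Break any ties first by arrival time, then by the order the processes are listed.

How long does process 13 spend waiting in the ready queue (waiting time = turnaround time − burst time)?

Gantt: | 10 0-1 | 13 1-10 | 11 10-21 | 12 21-38 |
Completion: 10=1  11=21  12=38  13=10
Turnaround (C−A): 10=1  11=21  12=38  13=10
Waiting(13) = turnaround − burst = 10 − 9 = 1

1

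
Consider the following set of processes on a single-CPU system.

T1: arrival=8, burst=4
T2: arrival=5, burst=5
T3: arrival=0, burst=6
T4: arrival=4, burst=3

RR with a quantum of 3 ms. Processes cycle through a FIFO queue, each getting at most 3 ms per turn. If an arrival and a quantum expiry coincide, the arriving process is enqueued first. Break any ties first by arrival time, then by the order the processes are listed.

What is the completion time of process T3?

Gantt: | T3 0-6 | T4 6-9 | T2 9-12 | T1 12-15 | T2 15-17 | T1 17-18 |
Completion: T1=18  T2=17  T3=6  T4=9
Turnaround (C−A): T1=10  T2=12  T3=6  T4=5

6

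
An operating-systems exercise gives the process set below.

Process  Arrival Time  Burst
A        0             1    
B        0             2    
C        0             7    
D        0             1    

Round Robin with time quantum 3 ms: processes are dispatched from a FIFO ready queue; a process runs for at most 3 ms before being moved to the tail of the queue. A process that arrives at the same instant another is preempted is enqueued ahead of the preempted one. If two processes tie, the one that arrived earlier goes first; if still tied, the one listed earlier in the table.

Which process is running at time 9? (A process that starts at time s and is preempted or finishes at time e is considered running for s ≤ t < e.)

C

Gantt: | A 0-1 | B 1-3 | C 3-6 | D 6-7 | C 7-11 |
Completion: A=1  B=3  C=11  D=7
Turnaround (C−A): A=1  B=3  C=11  D=7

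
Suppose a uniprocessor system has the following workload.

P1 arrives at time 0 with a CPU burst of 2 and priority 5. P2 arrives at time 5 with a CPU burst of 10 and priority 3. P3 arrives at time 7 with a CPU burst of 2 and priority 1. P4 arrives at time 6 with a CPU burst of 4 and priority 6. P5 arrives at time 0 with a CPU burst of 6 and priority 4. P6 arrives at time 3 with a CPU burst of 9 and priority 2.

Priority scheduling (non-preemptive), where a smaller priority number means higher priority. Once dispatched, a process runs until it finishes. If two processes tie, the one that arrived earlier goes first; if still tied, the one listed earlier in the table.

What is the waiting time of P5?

Timeline: | P5 0-6 | P6 6-15 | P3 15-17 | P2 17-27 | P1 27-29 | P4 29-33 |
Completion: P1=29  P2=27  P3=17  P4=33  P5=6  P6=15
Waiting(P5) = turnaround − burst = 6 − 6 = 0

0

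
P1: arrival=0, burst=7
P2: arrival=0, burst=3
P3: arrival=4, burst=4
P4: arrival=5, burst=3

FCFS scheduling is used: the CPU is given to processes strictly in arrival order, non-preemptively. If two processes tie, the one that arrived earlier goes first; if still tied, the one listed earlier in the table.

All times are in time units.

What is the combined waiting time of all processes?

Schedule: | P1 0-7 | P2 7-10 | P3 10-14 | P4 14-17 |
Completion: P1=7  P2=10  P3=14  P4=17
Turnaround (C−A): P1=7  P2=10  P3=10  P4=12
Waiting = turnaround − burst: P1=0, P2=7, P3=6, P4=9
Total waiting = 0 + 7 + 6 + 9 = 22

22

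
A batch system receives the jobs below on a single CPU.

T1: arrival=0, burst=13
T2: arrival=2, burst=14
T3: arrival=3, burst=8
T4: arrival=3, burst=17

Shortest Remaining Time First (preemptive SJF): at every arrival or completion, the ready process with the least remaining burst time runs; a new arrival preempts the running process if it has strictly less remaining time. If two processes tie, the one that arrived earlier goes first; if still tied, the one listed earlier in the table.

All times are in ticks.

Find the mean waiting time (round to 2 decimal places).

Timeline: | T1 0-3 | T3 3-11 | T1 11-21 | T2 21-35 | T4 35-52 |
Completion: T1=21  T2=35  T3=11  T4=52
Waiting times: T1=8, T2=19, T3=0, T4=32
Average waiting = (8+19+0+32) / 4 = 59/4 = 14.75

14.75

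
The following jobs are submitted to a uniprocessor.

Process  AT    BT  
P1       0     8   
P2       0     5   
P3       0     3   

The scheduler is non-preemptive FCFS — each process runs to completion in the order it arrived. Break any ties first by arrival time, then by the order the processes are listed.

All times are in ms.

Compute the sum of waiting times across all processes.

21

Gantt: | P1 0-8 | P2 8-13 | P3 13-16 |
Completion: P1=8  P2=13  P3=16
Turnaround (C−A): P1=8  P2=13  P3=16
Waiting = turnaround − burst: P1=0, P2=8, P3=13
Total waiting = 0 + 8 + 13 = 21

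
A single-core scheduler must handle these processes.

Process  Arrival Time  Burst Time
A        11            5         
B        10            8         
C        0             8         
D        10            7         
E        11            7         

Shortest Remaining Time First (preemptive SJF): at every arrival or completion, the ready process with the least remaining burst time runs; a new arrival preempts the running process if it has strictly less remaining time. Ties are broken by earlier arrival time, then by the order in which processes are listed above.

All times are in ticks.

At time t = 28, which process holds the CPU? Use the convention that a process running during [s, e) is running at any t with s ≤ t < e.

E

Timeline: | C 0-8 | idle 8-10 | D 10-11 | A 11-16 | D 16-22 | E 22-29 | B 29-37 |
Completion: A=16  B=37  C=8  D=22  E=29
Turnaround (C−A): A=5  B=27  C=8  D=12  E=18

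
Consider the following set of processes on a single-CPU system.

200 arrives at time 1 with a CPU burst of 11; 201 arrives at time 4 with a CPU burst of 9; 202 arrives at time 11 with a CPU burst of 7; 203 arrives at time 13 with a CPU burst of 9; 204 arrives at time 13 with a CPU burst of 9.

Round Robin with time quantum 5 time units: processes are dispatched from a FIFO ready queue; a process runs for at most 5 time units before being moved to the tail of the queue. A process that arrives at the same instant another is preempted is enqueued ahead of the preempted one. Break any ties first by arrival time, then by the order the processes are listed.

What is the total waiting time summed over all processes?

Timeline: | idle 0-1 | 200 1-6 | 201 6-11 | 200 11-16 | 202 16-21 | 201 21-25 | 203 25-30 | 204 30-35 | 200 35-36 | 202 36-38 | 203 38-42 | 204 42-46 |
Completion: 200=36  201=25  202=38  203=42  204=46
Turnaround (C−A): 200=35  201=21  202=27  203=29  204=33
Waiting = turnaround − burst: 200=24, 201=12, 202=20, 203=20, 204=24
Total waiting = 24 + 12 + 20 + 20 + 24 = 100

100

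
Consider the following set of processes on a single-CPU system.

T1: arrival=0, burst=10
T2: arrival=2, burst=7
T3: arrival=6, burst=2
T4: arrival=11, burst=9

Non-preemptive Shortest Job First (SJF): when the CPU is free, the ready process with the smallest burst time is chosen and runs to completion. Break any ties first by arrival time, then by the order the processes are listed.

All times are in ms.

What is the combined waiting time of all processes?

Gantt: | T1 0-10 | T3 10-12 | T2 12-19 | T4 19-28 |
Completion: T1=10  T2=19  T3=12  T4=28
Waiting = turnaround − burst: T1=0, T2=10, T3=4, T4=8
Total waiting = 0 + 10 + 4 + 8 = 22

22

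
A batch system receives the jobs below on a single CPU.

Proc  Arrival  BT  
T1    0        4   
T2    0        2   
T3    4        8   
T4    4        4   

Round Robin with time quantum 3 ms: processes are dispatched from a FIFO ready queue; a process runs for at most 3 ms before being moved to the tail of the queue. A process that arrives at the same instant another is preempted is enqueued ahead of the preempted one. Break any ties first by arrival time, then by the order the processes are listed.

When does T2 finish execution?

Timeline: | T1 0-3 | T2 3-5 | T1 5-6 | T3 6-9 | T4 9-12 | T3 12-15 | T4 15-16 | T3 16-18 |
Completion: T1=6  T2=5  T3=18  T4=16
Turnaround (C−A): T1=6  T2=5  T3=14  T4=12

5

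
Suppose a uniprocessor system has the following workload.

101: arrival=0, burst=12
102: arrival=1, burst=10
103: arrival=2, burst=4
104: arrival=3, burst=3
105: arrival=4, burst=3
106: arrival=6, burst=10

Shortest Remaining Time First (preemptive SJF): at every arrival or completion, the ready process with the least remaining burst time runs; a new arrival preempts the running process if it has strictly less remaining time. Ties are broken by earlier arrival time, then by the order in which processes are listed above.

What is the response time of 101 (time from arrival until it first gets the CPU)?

0

Gantt: | 101 0-1 | 102 1-2 | 103 2-6 | 104 6-9 | 105 9-12 | 102 12-21 | 106 21-31 | 101 31-42 |
Completion: 101=42  102=21  103=6  104=9  105=12  106=31
Turnaround (C−A): 101=42  102=20  103=4  104=6  105=8  106=25
Response(101) = first start − arrival = 0 − 0 = 0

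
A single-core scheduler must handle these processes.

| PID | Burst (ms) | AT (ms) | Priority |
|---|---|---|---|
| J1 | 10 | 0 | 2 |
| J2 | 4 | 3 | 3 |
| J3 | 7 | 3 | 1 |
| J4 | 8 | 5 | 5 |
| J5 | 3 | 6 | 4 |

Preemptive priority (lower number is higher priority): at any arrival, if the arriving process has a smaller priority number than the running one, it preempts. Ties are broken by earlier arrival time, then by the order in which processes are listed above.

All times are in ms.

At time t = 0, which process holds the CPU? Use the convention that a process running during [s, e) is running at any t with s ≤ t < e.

Schedule: | J1 0-3 | J3 3-10 | J1 10-17 | J2 17-21 | J5 21-24 | J4 24-32 |
Completion: J1=17  J2=21  J3=10  J4=32  J5=24

J1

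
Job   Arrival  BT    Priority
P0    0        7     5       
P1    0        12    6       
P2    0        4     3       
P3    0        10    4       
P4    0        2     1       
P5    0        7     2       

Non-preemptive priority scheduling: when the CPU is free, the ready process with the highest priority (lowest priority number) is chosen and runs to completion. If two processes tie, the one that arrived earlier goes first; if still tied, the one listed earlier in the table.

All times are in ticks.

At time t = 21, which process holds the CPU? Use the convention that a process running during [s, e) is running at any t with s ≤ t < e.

Gantt: | P4 0-2 | P5 2-9 | P2 9-13 | P3 13-23 | P0 23-30 | P1 30-42 |
Completion: P0=30  P1=42  P2=13  P3=23  P4=2  P5=9
Turnaround (C−A): P0=30  P1=42  P2=13  P3=23  P4=2  P5=9

P3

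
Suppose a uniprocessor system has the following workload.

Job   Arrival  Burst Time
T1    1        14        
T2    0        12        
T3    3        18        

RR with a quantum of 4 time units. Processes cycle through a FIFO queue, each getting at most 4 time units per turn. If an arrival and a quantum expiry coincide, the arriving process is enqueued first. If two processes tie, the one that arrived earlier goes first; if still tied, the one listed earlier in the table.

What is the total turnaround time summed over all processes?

106

Gantt: | T2 0-4 | T1 4-8 | T3 8-12 | T2 12-16 | T1 16-20 | T3 20-24 | T2 24-28 | T1 28-32 | T3 32-36 | T1 36-38 | T3 38-44 |
Completion: T1=38  T2=28  T3=44
Turnaround (C−A): T1=37  T2=28  T3=41
Turnaround = completion − arrival: T1=37, T2=28, T3=41
Total turnaround = 37 + 28 + 41 = 106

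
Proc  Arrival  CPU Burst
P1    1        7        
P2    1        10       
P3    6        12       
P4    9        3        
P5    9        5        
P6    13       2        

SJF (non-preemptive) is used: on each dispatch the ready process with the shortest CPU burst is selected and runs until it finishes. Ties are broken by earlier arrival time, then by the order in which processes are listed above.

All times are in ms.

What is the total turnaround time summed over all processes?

98

Gantt: | idle 0-1 | P1 1-8 | P2 8-18 | P6 18-20 | P4 20-23 | P5 23-28 | P3 28-40 |
Completion: P1=8  P2=18  P3=40  P4=23  P5=28  P6=20
Turnaround = completion − arrival: P1=7, P2=17, P3=34, P4=14, P5=19, P6=7
Total turnaround = 7 + 17 + 34 + 14 + 19 + 7 = 98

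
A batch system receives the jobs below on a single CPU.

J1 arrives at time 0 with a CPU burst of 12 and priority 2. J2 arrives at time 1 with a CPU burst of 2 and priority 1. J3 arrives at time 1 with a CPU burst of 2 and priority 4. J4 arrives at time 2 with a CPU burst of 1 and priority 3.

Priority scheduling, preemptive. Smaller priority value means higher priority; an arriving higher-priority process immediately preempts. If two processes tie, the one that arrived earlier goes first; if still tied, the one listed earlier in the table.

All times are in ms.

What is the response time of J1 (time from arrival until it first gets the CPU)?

0

Gantt: | J1 0-1 | J2 1-3 | J1 3-14 | J4 14-15 | J3 15-17 |
Completion: J1=14  J2=3  J3=17  J4=15
Response(J1) = first start − arrival = 0 − 0 = 0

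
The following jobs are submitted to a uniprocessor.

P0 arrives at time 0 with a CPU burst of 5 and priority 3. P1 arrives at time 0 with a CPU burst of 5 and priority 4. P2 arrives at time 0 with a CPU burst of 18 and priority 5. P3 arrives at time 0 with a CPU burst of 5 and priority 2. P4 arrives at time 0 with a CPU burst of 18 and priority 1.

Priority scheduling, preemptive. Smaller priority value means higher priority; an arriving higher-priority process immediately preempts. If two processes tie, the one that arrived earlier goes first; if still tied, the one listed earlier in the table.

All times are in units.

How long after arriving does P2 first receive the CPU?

33

Timeline: | P4 0-18 | P3 18-23 | P0 23-28 | P1 28-33 | P2 33-51 |
Completion: P0=28  P1=33  P2=51  P3=23  P4=18
Turnaround (C−A): P0=28  P1=33  P2=51  P3=23  P4=18
Response(P2) = first start − arrival = 33 − 0 = 33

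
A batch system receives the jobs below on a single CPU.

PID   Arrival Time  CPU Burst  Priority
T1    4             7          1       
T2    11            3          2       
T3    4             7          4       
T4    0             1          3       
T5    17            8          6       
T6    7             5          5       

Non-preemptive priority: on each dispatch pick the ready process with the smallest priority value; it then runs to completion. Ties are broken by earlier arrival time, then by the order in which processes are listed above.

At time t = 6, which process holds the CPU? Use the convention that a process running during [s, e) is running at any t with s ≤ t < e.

T1

Gantt: | T4 0-1 | idle 1-4 | T1 4-11 | T2 11-14 | T3 14-21 | T6 21-26 | T5 26-34 |
Completion: T1=11  T2=14  T3=21  T4=1  T5=34  T6=26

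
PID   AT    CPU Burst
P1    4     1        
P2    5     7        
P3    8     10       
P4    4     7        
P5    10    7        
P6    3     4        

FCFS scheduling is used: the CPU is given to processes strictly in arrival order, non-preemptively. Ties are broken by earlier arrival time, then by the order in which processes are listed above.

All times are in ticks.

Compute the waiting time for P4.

4

Gantt: | idle 0-3 | P6 3-7 | P1 7-8 | P4 8-15 | P2 15-22 | P3 22-32 | P5 32-39 |
Completion: P1=8  P2=22  P3=32  P4=15  P5=39  P6=7
Turnaround (C−A): P1=4  P2=17  P3=24  P4=11  P5=29  P6=4
Waiting(P4) = turnaround − burst = 11 − 7 = 4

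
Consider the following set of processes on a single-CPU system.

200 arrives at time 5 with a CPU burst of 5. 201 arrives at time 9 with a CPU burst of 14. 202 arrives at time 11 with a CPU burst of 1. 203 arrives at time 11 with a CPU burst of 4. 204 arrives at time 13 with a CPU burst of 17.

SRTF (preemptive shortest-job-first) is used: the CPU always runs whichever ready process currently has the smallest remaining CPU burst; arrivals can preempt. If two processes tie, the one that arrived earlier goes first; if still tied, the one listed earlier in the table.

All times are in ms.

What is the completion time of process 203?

Gantt: | idle 0-5 | 200 5-10 | 201 10-11 | 202 11-12 | 203 12-16 | 201 16-29 | 204 29-46 |
Completion: 200=10  201=29  202=12  203=16  204=46
Turnaround (C−A): 200=5  201=20  202=1  203=5  204=33

16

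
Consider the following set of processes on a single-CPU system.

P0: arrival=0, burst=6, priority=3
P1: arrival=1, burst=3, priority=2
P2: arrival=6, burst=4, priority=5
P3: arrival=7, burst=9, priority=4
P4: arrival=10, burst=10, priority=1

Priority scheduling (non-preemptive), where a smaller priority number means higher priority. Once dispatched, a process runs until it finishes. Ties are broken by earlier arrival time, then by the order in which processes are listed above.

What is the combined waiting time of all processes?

37

Schedule: | P0 0-6 | P1 6-9 | P3 9-18 | P4 18-28 | P2 28-32 |
Completion: P0=6  P1=9  P2=32  P3=18  P4=28
Waiting = turnaround − burst: P0=0, P1=5, P2=22, P3=2, P4=8
Total waiting = 0 + 5 + 22 + 2 + 8 = 37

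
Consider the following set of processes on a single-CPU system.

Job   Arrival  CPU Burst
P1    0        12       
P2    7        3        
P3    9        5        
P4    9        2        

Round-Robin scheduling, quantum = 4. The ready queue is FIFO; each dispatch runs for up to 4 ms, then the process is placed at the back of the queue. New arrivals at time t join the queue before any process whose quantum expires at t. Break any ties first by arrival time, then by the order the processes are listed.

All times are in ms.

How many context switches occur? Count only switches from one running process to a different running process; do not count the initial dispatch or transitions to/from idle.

5

Timeline: | P1 0-8 | P2 8-11 | P1 11-15 | P3 15-19 | P4 19-21 | P3 21-22 |
Completion: P1=15  P2=11  P3=22  P4=21
Turnaround (C−A): P1=15  P2=4  P3=13  P4=12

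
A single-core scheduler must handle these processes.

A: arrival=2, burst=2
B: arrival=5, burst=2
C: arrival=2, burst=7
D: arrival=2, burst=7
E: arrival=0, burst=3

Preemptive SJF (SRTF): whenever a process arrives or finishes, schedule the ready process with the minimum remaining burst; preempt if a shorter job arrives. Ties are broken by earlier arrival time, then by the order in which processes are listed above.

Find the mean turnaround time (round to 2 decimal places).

Timeline: | E 0-3 | A 3-5 | B 5-7 | C 7-14 | D 14-21 |
Completion: A=5  B=7  C=14  D=21  E=3
Turnaround (C−A): A=3  B=2  C=12  D=19  E=3
Turnaround times: A=3, B=2, C=12, D=19, E=3
Average turnaround = (3+2+12+19+3) / 5 = 39/5 = 7.80

7.80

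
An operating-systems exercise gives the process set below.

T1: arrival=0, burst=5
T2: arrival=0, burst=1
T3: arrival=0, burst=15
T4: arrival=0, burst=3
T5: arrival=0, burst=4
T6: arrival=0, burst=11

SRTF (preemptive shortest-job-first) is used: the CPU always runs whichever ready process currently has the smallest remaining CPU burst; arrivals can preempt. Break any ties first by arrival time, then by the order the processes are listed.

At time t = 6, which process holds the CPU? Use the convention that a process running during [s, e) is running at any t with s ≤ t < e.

Schedule: | T2 0-1 | T4 1-4 | T5 4-8 | T1 8-13 | T6 13-24 | T3 24-39 |
Completion: T1=13  T2=1  T3=39  T4=4  T5=8  T6=24
Turnaround (C−A): T1=13  T2=1  T3=39  T4=4  T5=8  T6=24

T5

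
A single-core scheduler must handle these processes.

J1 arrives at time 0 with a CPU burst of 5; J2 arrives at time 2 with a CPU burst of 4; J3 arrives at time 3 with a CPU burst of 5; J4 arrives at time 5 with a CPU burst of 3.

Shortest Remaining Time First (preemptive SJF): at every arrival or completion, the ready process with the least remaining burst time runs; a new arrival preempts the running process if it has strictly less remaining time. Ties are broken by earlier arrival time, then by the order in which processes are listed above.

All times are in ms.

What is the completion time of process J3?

17

Gantt: | J1 0-5 | J4 5-8 | J2 8-12 | J3 12-17 |
Completion: J1=5  J2=12  J3=17  J4=8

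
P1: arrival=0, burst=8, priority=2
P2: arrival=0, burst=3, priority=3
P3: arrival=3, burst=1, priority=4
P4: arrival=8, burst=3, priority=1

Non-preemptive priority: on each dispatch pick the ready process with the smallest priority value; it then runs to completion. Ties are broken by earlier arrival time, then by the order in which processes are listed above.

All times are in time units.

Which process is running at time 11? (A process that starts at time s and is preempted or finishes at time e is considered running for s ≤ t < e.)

Timeline: | P1 0-8 | P4 8-11 | P2 11-14 | P3 14-15 |
Completion: P1=8  P2=14  P3=15  P4=11

P2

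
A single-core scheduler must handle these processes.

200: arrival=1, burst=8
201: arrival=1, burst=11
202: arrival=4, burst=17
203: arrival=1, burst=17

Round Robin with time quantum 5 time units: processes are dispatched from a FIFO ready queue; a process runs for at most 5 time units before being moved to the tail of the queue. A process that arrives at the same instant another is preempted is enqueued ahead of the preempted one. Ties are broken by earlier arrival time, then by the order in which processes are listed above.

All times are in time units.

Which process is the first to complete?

200

Timeline: | idle 0-1 | 200 1-6 | 201 6-11 | 203 11-16 | 202 16-21 | 200 21-24 | 201 24-29 | 203 29-34 | 202 34-39 | 201 39-40 | 203 40-45 | 202 45-50 | 203 50-52 | 202 52-54 |
Completion: 200=24  201=40  202=54  203=52
Turnaround (C−A): 200=23  201=39  202=50  203=51
Finish order: 200 → 201 → 203 → 202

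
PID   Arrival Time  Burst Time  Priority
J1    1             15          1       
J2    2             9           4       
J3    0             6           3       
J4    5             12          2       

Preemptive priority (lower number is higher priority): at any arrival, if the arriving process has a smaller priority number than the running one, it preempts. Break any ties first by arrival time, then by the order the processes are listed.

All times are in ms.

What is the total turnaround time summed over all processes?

Gantt: | J3 0-1 | J1 1-16 | J4 16-28 | J3 28-33 | J2 33-42 |
Completion: J1=16  J2=42  J3=33  J4=28
Turnaround = completion − arrival: J1=15, J2=40, J3=33, J4=23
Total turnaround = 15 + 40 + 33 + 23 = 111

111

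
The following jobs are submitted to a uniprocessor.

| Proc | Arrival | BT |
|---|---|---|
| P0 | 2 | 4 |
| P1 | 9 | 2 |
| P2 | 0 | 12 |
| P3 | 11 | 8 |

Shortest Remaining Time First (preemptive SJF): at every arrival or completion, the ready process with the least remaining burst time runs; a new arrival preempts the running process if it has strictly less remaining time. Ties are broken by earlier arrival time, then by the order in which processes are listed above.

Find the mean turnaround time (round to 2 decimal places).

9.75

Schedule: | P2 0-2 | P0 2-6 | P2 6-9 | P1 9-11 | P2 11-18 | P3 18-26 |
Completion: P0=6  P1=11  P2=18  P3=26
Turnaround times: P0=4, P1=2, P2=18, P3=15
Average turnaround = (4+2+18+15) / 4 = 39/4 = 9.75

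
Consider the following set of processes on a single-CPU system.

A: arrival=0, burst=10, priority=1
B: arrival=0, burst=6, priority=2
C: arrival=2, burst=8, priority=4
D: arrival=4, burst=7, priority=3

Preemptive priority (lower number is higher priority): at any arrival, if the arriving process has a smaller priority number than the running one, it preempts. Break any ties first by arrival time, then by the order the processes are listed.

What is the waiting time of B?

10

Schedule: | A 0-10 | B 10-16 | D 16-23 | C 23-31 |
Completion: A=10  B=16  C=31  D=23
Turnaround (C−A): A=10  B=16  C=29  D=19
Waiting(B) = turnaround − burst = 16 − 6 = 10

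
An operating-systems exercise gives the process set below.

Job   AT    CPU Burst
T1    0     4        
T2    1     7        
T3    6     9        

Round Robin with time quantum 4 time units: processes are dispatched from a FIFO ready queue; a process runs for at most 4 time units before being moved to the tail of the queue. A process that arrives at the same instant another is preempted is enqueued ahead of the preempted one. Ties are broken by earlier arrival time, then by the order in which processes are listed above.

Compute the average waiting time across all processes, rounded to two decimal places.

4.00

Gantt: | T1 0-4 | T2 4-8 | T3 8-12 | T2 12-15 | T3 15-20 |
Completion: T1=4  T2=15  T3=20
Waiting times: T1=0, T2=7, T3=5
Average waiting = (0+7+5) / 3 = 12/3 = 4.00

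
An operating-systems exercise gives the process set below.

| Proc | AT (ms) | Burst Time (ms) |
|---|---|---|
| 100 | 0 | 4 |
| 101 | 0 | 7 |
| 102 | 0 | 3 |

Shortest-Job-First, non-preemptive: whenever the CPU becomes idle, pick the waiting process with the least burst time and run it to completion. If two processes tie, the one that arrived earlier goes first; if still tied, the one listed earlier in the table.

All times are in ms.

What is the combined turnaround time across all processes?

Schedule: | 102 0-3 | 100 3-7 | 101 7-14 |
Completion: 100=7  101=14  102=3
Turnaround (C−A): 100=7  101=14  102=3
Turnaround = completion − arrival: 100=7, 101=14, 102=3
Total turnaround = 7 + 14 + 3 = 24

24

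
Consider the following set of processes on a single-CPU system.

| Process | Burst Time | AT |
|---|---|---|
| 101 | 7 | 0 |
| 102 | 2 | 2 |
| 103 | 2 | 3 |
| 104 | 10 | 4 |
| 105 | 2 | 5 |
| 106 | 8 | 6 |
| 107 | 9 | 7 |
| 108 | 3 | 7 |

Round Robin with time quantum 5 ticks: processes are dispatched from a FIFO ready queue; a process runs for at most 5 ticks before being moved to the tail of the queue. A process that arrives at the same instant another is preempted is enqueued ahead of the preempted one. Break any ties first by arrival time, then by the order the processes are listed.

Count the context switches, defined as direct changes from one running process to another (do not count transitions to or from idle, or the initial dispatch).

Timeline: | 101 0-5 | 102 5-7 | 103 7-9 | 104 9-14 | 105 14-16 | 101 16-18 | 106 18-23 | 107 23-28 | 108 28-31 | 104 31-36 | 106 36-39 | 107 39-43 |
Completion: 101=18  102=7  103=9  104=36  105=16  106=39  107=43  108=31

11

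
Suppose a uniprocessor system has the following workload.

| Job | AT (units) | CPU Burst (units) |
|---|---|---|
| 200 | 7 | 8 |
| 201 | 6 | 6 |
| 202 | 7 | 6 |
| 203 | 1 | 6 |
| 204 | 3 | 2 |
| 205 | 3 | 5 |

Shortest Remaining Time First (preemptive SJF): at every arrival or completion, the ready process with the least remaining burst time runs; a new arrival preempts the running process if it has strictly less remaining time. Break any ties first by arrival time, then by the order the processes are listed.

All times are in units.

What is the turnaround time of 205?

Gantt: | idle 0-1 | 203 1-3 | 204 3-5 | 203 5-9 | 205 9-14 | 201 14-20 | 202 20-26 | 200 26-34 |
Completion: 200=34  201=20  202=26  203=9  204=5  205=14
Turnaround (C−A): 200=27  201=14  202=19  203=8  204=2  205=11
Turnaround(205) = completion − arrival = 14 − 3 = 11

11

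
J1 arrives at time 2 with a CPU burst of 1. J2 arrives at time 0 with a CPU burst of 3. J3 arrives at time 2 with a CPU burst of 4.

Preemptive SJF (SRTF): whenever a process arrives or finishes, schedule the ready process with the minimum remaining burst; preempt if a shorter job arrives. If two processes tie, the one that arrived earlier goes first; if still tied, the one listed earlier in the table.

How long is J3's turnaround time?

Schedule: | J2 0-3 | J1 3-4 | J3 4-8 |
Completion: J1=4  J2=3  J3=8
Turnaround(J3) = completion − arrival = 8 − 2 = 6

6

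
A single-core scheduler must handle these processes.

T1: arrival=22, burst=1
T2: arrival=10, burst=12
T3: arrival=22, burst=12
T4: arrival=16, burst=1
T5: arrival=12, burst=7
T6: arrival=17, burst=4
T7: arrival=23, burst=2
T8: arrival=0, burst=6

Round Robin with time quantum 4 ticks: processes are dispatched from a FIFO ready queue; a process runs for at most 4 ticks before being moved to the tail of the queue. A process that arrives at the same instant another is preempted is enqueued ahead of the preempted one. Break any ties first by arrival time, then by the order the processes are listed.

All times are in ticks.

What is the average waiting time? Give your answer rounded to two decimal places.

9.88

Timeline: | T8 0-6 | idle 6-10 | T2 10-14 | T5 14-18 | T2 18-22 | T4 22-23 | T6 23-27 | T5 27-30 | T1 30-31 | T3 31-35 | T2 35-39 | T7 39-41 | T3 41-49 |
Completion: T1=31  T2=39  T3=49  T4=23  T5=30  T6=27  T7=41  T8=6
Turnaround (C−A): T1=9  T2=29  T3=27  T4=7  T5=18  T6=10  T7=18  T8=6
Waiting times: T1=8, T2=17, T3=15, T4=6, T5=11, T6=6, T7=16, T8=0
Average waiting = (8+17+15+6+11+6+16+0) / 8 = 79/8 = 9.88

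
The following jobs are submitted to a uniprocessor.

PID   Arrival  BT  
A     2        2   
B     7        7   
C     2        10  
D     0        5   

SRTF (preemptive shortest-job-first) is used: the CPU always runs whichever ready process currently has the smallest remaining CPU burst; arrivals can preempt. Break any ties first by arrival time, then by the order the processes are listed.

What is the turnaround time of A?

2

Schedule: | D 0-2 | A 2-4 | D 4-7 | B 7-14 | C 14-24 |
Completion: A=4  B=14  C=24  D=7
Turnaround (C−A): A=2  B=7  C=22  D=7
Turnaround(A) = completion − arrival = 4 − 2 = 2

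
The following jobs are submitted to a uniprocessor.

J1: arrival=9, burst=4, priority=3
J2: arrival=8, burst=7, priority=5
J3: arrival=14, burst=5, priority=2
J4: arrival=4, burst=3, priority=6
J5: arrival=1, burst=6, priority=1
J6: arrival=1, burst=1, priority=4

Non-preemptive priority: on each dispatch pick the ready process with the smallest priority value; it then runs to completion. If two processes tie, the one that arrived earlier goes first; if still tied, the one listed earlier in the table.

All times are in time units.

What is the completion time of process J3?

20

Schedule: | idle 0-1 | J5 1-7 | J6 7-8 | J2 8-15 | J3 15-20 | J1 20-24 | J4 24-27 |
Completion: J1=24  J2=15  J3=20  J4=27  J5=7  J6=8
Turnaround (C−A): J1=15  J2=7  J3=6  J4=23  J5=6  J6=7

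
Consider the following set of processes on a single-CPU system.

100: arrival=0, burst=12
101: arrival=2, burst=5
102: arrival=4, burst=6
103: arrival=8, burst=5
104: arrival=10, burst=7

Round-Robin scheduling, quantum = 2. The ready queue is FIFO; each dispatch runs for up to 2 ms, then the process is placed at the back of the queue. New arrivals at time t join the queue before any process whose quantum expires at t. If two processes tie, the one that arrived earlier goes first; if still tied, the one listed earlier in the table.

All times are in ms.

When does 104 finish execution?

Schedule: | 100 0-2 | 101 2-4 | 100 4-6 | 102 6-8 | 101 8-10 | 100 10-12 | 103 12-14 | 102 14-16 | 104 16-18 | 101 18-19 | 100 19-21 | 103 21-23 | 102 23-25 | 104 25-27 | 100 27-29 | 103 29-30 | 104 30-32 | 100 32-34 | 104 34-35 |
Completion: 100=34  101=19  102=25  103=30  104=35

35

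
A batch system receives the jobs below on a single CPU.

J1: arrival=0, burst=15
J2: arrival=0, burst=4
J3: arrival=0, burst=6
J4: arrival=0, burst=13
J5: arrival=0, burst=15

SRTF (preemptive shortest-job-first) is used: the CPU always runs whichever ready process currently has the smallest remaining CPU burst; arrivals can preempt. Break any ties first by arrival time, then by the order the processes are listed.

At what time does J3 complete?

Timeline: | J2 0-4 | J3 4-10 | J4 10-23 | J1 23-38 | J5 38-53 |
Completion: J1=38  J2=4  J3=10  J4=23  J5=53
Turnaround (C−A): J1=38  J2=4  J3=10  J4=23  J5=53

10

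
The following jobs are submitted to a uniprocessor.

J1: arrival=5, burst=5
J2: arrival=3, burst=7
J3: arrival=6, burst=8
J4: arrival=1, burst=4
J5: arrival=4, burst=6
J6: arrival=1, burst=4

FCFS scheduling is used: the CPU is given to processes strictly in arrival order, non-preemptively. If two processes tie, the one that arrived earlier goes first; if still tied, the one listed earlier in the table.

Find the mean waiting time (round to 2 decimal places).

Schedule: | idle 0-1 | J4 1-5 | J6 5-9 | J2 9-16 | J5 16-22 | J1 22-27 | J3 27-35 |
Completion: J1=27  J2=16  J3=35  J4=5  J5=22  J6=9
Turnaround (C−A): J1=22  J2=13  J3=29  J4=4  J5=18  J6=8
Waiting times: J1=17, J2=6, J3=21, J4=0, J5=12, J6=4
Average waiting = (17+6+21+0+12+4) / 6 = 60/6 = 10.00

10.00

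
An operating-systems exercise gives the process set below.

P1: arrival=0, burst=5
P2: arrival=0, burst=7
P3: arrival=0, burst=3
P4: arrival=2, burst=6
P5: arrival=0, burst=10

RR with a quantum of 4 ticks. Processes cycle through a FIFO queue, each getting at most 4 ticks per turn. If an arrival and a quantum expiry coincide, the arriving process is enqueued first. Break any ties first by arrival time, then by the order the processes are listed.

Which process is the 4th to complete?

P4

Gantt: | P1 0-4 | P2 4-8 | P3 8-11 | P5 11-15 | P4 15-19 | P1 19-20 | P2 20-23 | P5 23-27 | P4 27-29 | P5 29-31 |
Completion: P1=20  P2=23  P3=11  P4=29  P5=31
Finish order: P3 → P1 → P2 → P4 → P5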